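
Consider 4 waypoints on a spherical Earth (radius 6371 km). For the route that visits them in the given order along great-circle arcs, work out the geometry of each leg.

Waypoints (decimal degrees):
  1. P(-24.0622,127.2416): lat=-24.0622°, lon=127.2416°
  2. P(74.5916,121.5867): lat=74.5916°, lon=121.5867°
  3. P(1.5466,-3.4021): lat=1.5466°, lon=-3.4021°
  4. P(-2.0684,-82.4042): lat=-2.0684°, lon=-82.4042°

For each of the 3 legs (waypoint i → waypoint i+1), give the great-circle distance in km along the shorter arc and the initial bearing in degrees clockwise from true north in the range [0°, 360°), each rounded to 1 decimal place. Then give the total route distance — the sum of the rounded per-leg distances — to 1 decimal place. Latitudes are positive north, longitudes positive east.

Leg 1: φ1=-0.4199646, φ2=1.3018690, Δφ=1.7218336, Δλ=-0.0986966 rad; a=sin²(Δφ/2)+cosφ1·cosφ2·sin²(Δλ/2)=0.5758221896; c=2·atan2(√a, √(1-a))=1.723028007; dist=6371·c=10977.411 ≈ 10977.4 km; running total=10977.4 km
Leg 1 bearing: y=sinΔλ·cosφ2=-0.02618089, x=cosφ1·sinφ2-sinφ1·cosφ2·cosΔλ=0.98808833; θ=atan2(y, x)=-1.5178° <0 so +360° → 358.4822° ≈ 358.5°
Leg 2: φ1=1.3018690, φ2=0.0269933, Δφ=-1.2748758, Δλ=-2.1814661 rad; a=sin²(Δφ/2)+cosφ1·cosφ2·sin²(Δλ/2)=0.5631399412; c=2·atan2(√a, √(1-a))=1.697414263; dist=6371·c=10814.226 ≈ 10814.2 km; running total=21791.6 km
Leg 2 bearing: y=sinΔλ·cosφ2=-0.81896569, x=cosφ1·sinφ2-sinφ1·cosφ2·cosΔλ=0.55977547; θ=atan2(y, x)=-55.6468° <0 so +360° → 304.3532° ≈ 304.4°
Leg 3: φ1=0.0269933, φ2=-0.0361004, Δφ=-0.0630937, Δλ=-1.3788468 rad; a=sin²(Δφ/2)+cosφ1·cosφ2·sin²(Δλ/2)=0.4051974355; c=2·atan2(√a, √(1-a))=1.380036362; dist=6371·c=8792.212 ≈ 8792.2 km; running total=30583.8 km
Leg 3 bearing: y=sinΔλ·cosφ2=-0.98099459, x=cosφ1·sinφ2-sinφ1·cosφ2·cosΔλ=-0.04122501; θ=atan2(y, x)=-92.4064° <0 so +360° → 267.5936° ≈ 267.6°

Leg 1: dist=10977.4 km, bearing=358.5°
Leg 2: dist=10814.2 km, bearing=304.4°
Leg 3: dist=8792.2 km, bearing=267.6°
Total: 30583.8 km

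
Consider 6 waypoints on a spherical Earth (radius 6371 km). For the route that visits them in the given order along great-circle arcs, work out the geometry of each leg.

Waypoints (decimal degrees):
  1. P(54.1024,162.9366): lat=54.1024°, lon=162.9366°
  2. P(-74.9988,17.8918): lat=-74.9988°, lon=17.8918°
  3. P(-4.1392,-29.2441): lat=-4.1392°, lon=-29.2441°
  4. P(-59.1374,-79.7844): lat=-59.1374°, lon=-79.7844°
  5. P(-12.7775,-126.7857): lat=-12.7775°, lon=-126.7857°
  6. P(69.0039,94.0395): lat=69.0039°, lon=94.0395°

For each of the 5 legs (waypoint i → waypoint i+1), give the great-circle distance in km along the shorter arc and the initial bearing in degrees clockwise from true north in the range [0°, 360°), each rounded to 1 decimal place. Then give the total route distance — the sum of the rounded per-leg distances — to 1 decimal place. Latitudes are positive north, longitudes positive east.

Leg 1: dist=17243.4 km, bearing=200.6°
Leg 2: dist=8428.4 km, bearing=311.1°
Leg 3: dist=7475.0 km, bearing=205.4°
Leg 4: dist=6441.0 km, bearing=302.7°
Leg 5: dist=13131.3 km, bearing=344.6°
Total: 52719.1 km

Leg 1: φ1=0.9442650, φ2=-1.3089760, Δφ=-2.2532410, Δλ=-2.5315093 rad; a=sin²(Δφ/2)+cosφ1·cosφ2·sin²(Δλ/2)=0.9534240439; c=2·atan2(√a, √(1-a))=2.706540559; dist=6371·c=17243.370 ≈ 17243.4 km; running total=17243.4 km
Leg 1 bearing: y=sinΔλ·cosφ2=-0.14829828, x=cosφ1·sinφ2-sinφ1·cosφ2·cosΔλ=-0.39450496; θ=atan2(y, x)=-159.3983° <0 so +360° → 200.6017° ≈ 200.6°
Leg 2: φ1=-1.3089760, φ2=-0.0722427, Δφ=1.2367333, Δλ=-0.8226767 rad; a=sin²(Δφ/2)+cosφ1·cosφ2·sin²(Δλ/2)=0.3773304173; c=2·atan2(√a, √(1-a))=1.322926792; dist=6371·c=8428.367 ≈ 8428.4 km; running total=25671.8 km
Leg 2 bearing: y=sinΔλ·cosφ2=-0.73105742, x=cosφ1·sinφ2-sinφ1·cosφ2·cosΔλ=0.63668182; θ=atan2(y, x)=-48.9472° <0 so +360° → 311.0528° ≈ 311.1°
Leg 3: φ1=-0.0722427, φ2=-1.0321423, Δφ=-0.9598997, Δλ=-0.8820946 rad; a=sin²(Δφ/2)+cosφ1·cosφ2·sin²(Δλ/2)=0.3064368132; c=2·atan2(√a, √(1-a))=1.173283422; dist=6371·c=7474.989 ≈ 7475.0 km; running total=33146.8 km
Leg 3 bearing: y=sinΔλ·cosφ2=-0.39605819, x=cosφ1·sinφ2-sinφ1·cosφ2·cosΔλ=-0.83262902; θ=atan2(y, x)=-154.5609° <0 so +360° → 205.4391° ≈ 205.4°
Leg 4: φ1=-1.0321423, φ2=-0.2230094, Δφ=0.8091329, Δλ=-0.8203274 rad; a=sin²(Δφ/2)+cosφ1·cosφ2·sin²(Δλ/2)=0.2344856155; c=2·atan2(√a, √(1-a))=1.010982126; dist=6371·c=6440.967 ≈ 6441.0 km; running total=39587.8 km
Leg 4 bearing: y=sinΔλ·cosφ2=-0.71325775, x=cosφ1·sinφ2-sinφ1·cosφ2·cosΔλ=0.45746237; θ=atan2(y, x)=-57.3251° <0 so +360° → 302.6749° ≈ 302.7°
Leg 5: φ1=-0.2230094, φ2=1.2043453, Δφ=1.4273547, Δλ=3.8541268 rad; a=sin²(Δφ/2)+cosφ1·cosφ2·sin²(Δλ/2)=0.7354493236; c=2·atan2(√a, √(1-a))=2.061105486; dist=6371·c=13131.303 ≈ 13131.3 km; running total=52719.1 km
Leg 5 bearing: y=sinΔλ·cosφ2=-0.23424275, x=cosφ1·sinφ2-sinφ1·cosφ2·cosΔλ=0.85052031; θ=atan2(y, x)=-15.3981° <0 so +360° → 344.6019° ≈ 344.6°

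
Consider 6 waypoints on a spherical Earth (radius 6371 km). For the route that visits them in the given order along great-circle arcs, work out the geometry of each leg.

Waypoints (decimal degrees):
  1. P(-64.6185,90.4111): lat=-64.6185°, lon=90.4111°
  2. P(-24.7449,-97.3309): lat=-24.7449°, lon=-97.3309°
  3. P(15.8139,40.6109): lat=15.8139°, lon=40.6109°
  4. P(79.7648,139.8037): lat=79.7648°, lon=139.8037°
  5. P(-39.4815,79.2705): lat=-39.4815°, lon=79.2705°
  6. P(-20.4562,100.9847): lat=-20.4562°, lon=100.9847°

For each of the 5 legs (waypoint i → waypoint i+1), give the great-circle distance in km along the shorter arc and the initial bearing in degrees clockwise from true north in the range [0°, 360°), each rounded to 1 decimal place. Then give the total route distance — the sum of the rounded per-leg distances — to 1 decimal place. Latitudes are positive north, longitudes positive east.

Leg 1: φ1=-1.1278056, φ2=-0.4318800, Δφ=0.6959256, Δλ=-3.2767160 rad; a=sin²(Δφ/2)+cosφ1·cosφ2·sin²(Δλ/2)=0.5037810445; c=2·atan2(√a, √(1-a))=1.578358488; dist=6371·c=10055.722 ≈ 10055.7 km; running total=10055.7 km
Leg 1 bearing: y=sinΔλ·cosφ2=0.12234333, x=cosφ1·sinφ2-sinφ1·cosφ2·cosΔλ=-0.99245903; θ=atan2(y, x)=172.9724° ≈ 173.0°
Leg 2: φ1=-0.4318800, φ2=0.2760046, Δφ=0.7078846, Δλ=2.4075386 rad; a=sin²(Δφ/2)+cosφ1·cosφ2·sin²(Δλ/2)=0.8814198864; c=2·atan2(√a, √(1-a))=2.438490074; dist=6371·c=15535.620 ≈ 15535.6 km; running total=25591.3 km
Leg 2 bearing: y=sinΔλ·cosφ2=0.64453126, x=cosφ1·sinφ2-sinφ1·cosφ2·cosΔλ=-0.05152606; θ=atan2(y, x)=94.5707° ≈ 94.6°
Leg 3: φ1=0.2760046, φ2=1.3921584, Δφ=1.1161538, Δλ=1.7312410 rad; a=sin²(Δφ/2)+cosφ1·cosφ2·sin²(Δλ/2)=0.3795678405; c=2·atan2(√a, √(1-a))=1.327540036; dist=6371·c=8457.758 ≈ 8457.8 km; running total=34049.1 km
Leg 3 bearing: y=sinΔλ·cosφ2=0.17540717, x=cosφ1·sinφ2-sinφ1·cosφ2·cosΔλ=0.95457671; θ=atan2(y, x)=10.4122° ≈ 10.4°
Leg 4: φ1=1.3921584, φ2=-0.6890822, Δφ=-2.0812406, Δλ=-1.0565036 rad; a=sin²(Δφ/2)+cosφ1·cosφ2·sin²(Δλ/2)=0.7791230665; c=2·atan2(√a, √(1-a))=2.163066700; dist=6371·c=13780.898 ≈ 13780.9 km; running total=47830.0 km
Leg 4 bearing: y=sinΔλ·cosφ2=-0.67198669, x=cosφ1·sinφ2-sinφ1·cosφ2·cosΔλ=-0.48661602; θ=atan2(y, x)=-125.9100° <0 so +360° → 234.0900° ≈ 234.1°
Leg 5: φ1=-0.6890822, φ2=-0.3570280, Δφ=0.3320541, Δλ=0.3789843 rad; a=sin²(Δφ/2)+cosφ1·cosφ2·sin²(Δλ/2)=0.0529699584; c=2·atan2(√a, √(1-a))=0.464467814; dist=6371·c=2959.124 ≈ 2959.1 km; running total=50789.1 km
Leg 5 bearing: y=sinΔλ·cosφ2=0.34664613, x=cosφ1·sinφ2-sinφ1·cosφ2·cosΔλ=0.28371293; θ=atan2(y, x)=50.7014° ≈ 50.7°

Leg 1: dist=10055.7 km, bearing=173.0°
Leg 2: dist=15535.6 km, bearing=94.6°
Leg 3: dist=8457.8 km, bearing=10.4°
Leg 4: dist=13780.9 km, bearing=234.1°
Leg 5: dist=2959.1 km, bearing=50.7°
Total: 50789.1 km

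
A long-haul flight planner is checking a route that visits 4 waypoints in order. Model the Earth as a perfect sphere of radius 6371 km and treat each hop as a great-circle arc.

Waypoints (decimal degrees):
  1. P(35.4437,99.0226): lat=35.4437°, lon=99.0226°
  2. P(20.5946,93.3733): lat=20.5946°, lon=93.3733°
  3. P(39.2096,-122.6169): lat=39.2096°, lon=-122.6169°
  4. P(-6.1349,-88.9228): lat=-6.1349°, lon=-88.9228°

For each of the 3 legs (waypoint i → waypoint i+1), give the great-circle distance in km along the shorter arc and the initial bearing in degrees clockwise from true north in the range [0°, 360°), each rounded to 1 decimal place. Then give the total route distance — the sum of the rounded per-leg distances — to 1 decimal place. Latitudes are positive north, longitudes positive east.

Leg 1: φ1=0.6186093, φ2=0.3594436, Δφ=-0.2591657, Δλ=-0.0985989 rad; a=sin²(Δφ/2)+cosφ1·cosφ2·sin²(Δλ/2)=0.0185499367; c=2·atan2(√a, √(1-a))=0.273245569; dist=6371·c=1740.848 ≈ 1740.8 km; running total=1740.8 km
Leg 1 bearing: y=sinΔλ·cosφ2=-0.09214822, x=cosφ1·sinφ2-sinφ1·cosφ2·cosΔλ=-0.25363764; θ=atan2(y, x)=-160.0336° <0 so +360° → 199.9664° ≈ 200.0°
Leg 2: φ1=0.3594436, φ2=0.6843366, Δφ=0.3248930, Δλ=-3.7697401 rad; a=sin²(Δφ/2)+cosφ1·cosφ2·sin²(Δλ/2)=0.6822527847; c=2·atan2(√a, √(1-a))=1.943898115; dist=6371·c=12384.575 ≈ 12384.6 km; running total=14125.4 km
Leg 2 bearing: y=sinΔλ·cosφ2=0.45533146, x=cosφ1·sinφ2-sinφ1·cosφ2·cosΔλ=0.81228625; θ=atan2(y, x)=29.2730° ≈ 29.3°
Leg 3: φ1=0.6843366, φ2=-0.1070742, Δφ=-0.7914108, Δλ=0.5880730 rad; a=sin²(Δφ/2)+cosφ1·cosφ2·sin²(Δλ/2)=0.2132881418; c=2·atan2(√a, √(1-a))=0.960117513; dist=6371·c=6116.909 ≈ 6116.9 km; running total=20242.3 km
Leg 3 bearing: y=sinΔλ·cosφ2=0.55158167, x=cosφ1·sinφ2-sinφ1·cosφ2·cosΔλ=-0.60575812; θ=atan2(y, x)=137.6801° ≈ 137.7°

Leg 1: dist=1740.8 km, bearing=200.0°
Leg 2: dist=12384.6 km, bearing=29.3°
Leg 3: dist=6116.9 km, bearing=137.7°
Total: 20242.3 km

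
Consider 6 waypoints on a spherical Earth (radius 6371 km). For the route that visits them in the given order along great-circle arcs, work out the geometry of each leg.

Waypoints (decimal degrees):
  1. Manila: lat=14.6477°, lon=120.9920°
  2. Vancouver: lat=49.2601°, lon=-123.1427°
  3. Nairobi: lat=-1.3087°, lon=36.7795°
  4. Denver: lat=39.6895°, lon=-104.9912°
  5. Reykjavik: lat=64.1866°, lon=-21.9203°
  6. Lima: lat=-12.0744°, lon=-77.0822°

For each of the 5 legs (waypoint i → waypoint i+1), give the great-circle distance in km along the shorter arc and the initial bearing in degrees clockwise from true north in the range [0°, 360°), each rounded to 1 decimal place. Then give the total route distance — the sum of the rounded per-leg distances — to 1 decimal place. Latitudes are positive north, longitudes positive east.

Leg 1: φ1=0.2556506, φ2=0.8597509, Δφ=0.6041003, Δλ=-4.2609543 rad; a=sin²(Δφ/2)+cosφ1·cosφ2·sin²(Δλ/2)=0.5419304825; c=2·atan2(√a, √(1-a))=1.654755899; dist=6371·c=10542.4498 ≈ 10542.4 km; running total=10542.4 km
Leg 1 bearing: y=sinΔλ·cosφ2=0.58724751, x=cosφ1·sinφ2-sinφ1·cosφ2·cosΔλ=0.80505136; θ=atan2(y, x)=36.1090° ≈ 36.1°
Leg 2: φ1=0.8597509, φ2=-0.0228411, Δφ=-0.8825921, Δλ=2.7911689 rad; a=sin²(Δφ/2)+cosφ1·cosφ2·sin²(Δλ/2)=0.8150546184; c=2·atan2(√a, √(1-a))=2.252490208; dist=6371·c=14350.615 ≈ 14350.6 km; running total=24893.0 km
Leg 2 bearing: y=sinΔλ·cosφ2=0.34320626, x=cosφ1·sinφ2-sinφ1·cosφ2·cosΔλ=0.69654276; θ=atan2(y, x)=26.2308° ≈ 26.2°
Leg 3: φ1=-0.0228411, φ2=0.6927125, Δφ=0.7155536, Δλ=-2.4743655 rad; a=sin²(Δφ/2)+cosφ1·cosφ2·sin²(Δλ/2)=0.8094572503; c=2·atan2(√a, √(1-a))=2.238156281; dist=6371·c=14259.294 ≈ 14259.3 km; running total=39152.3 km
Leg 3 bearing: y=sinΔλ·cosφ2=-0.47618471, x=cosφ1·sinφ2-sinφ1·cosφ2·cosΔλ=0.62465427; θ=atan2(y, x)=-37.3189° <0 so +360° → 322.6811° ≈ 322.7°
Leg 4: φ1=0.6927125, φ2=1.1202675, Δφ=0.4275551, Δλ=1.4498607 rad; a=sin²(Δφ/2)+cosφ1·cosφ2·sin²(Δλ/2)=0.1923364858; c=2·atan2(√a, √(1-a))=0.907995560; dist=6371·c=5784.840 ≈ 5784.8 km; running total=44937.1 km
Leg 4 bearing: y=sinΔλ·cosφ2=0.43226127, x=cosφ1·sinφ2-sinφ1·cosφ2·cosΔλ=0.65918347; θ=atan2(y, x)=33.2550° ≈ 33.3°
Leg 5: φ1=1.1202675, φ2=-0.2107380, Δφ=-1.3310055, Δλ=-0.9627568 rad; a=sin²(Δφ/2)+cosφ1·cosφ2·sin²(Δλ/2)=0.4725309306; c=2·atan2(√a, √(1-a))=1.515830515; dist=6371·c=9657.356 ≈ 9657.4 km; running total=54594.5 km
Leg 5 bearing: y=sinΔλ·cosφ2=-0.80261147, x=cosφ1·sinφ2-sinφ1·cosφ2·cosΔλ=-0.59396686; θ=atan2(y, x)=-126.5030° <0 so +360° → 233.4970° ≈ 233.5°

Leg 1: dist=10542.4 km, bearing=36.1°
Leg 2: dist=14350.6 km, bearing=26.2°
Leg 3: dist=14259.3 km, bearing=322.7°
Leg 4: dist=5784.8 km, bearing=33.3°
Leg 5: dist=9657.4 km, bearing=233.5°
Total: 54594.5 km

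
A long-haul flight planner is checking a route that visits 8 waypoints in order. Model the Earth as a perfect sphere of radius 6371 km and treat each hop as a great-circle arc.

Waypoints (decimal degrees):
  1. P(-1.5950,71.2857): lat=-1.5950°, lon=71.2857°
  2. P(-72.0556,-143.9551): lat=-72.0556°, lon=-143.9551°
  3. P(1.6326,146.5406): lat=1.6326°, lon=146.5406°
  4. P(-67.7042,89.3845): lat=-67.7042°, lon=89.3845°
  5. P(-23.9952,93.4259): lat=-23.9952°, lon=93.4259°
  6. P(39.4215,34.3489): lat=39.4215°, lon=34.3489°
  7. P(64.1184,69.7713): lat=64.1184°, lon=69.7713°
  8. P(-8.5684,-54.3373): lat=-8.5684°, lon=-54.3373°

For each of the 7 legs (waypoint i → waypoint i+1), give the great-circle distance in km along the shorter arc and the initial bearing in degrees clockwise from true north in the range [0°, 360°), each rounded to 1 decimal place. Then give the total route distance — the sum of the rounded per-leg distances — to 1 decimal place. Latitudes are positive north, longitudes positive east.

Leg 1: φ1=-0.0278380, φ2=-1.2576075, Δφ=-1.2297695, Δλ=-3.7566606 rad; a=sin²(Δφ/2)+cosφ1·cosφ2·sin²(Δλ/2)=0.6125264705; c=2·atan2(√a, √(1-a))=1.797793698; dist=6371·c=11453.744 ≈ 11453.7 km; running total=11453.7 km
Leg 1 bearing: y=sinΔλ·cosφ2=0.17777453, x=cosφ1·sinφ2-sinφ1·cosφ2·cosΔλ=-0.95799133; θ=atan2(y, x)=169.4872° ≈ 169.5°
Leg 2: φ1=-1.2576075, φ2=0.0284942, Δφ=1.2861017, Δλ=5.0701064 rad; a=sin²(Δφ/2)+cosφ1·cosφ2·sin²(Δλ/2)=0.4596365888; c=2·atan2(√a, √(1-a))=1.489981566; dist=6371·c=9492.673 ≈ 9492.7 km; running total=20946.4 km
Leg 2 bearing: y=sinΔλ·cosφ2=-0.93631823, x=cosφ1·sinφ2-sinφ1·cosφ2·cosΔλ=0.34174749; θ=atan2(y, x)=-69.9484° <0 so +360° → 290.0516° ≈ 290.1°
Leg 3: φ1=0.0284942, φ2=-1.1816612, Δφ=-1.2101555, Δλ=-0.9975621 rad; a=sin²(Δφ/2)+cosφ1·cosφ2·sin²(Δλ/2)=0.4103409224; c=2·atan2(√a, √(1-a))=1.390502998; dist=6371·c=8858.895 ≈ 8858.9 km; running total=29805.3 km
Leg 3 bearing: y=sinΔλ·cosφ2=-0.31874360, x=cosφ1·sinφ2-sinφ1·cosφ2·cosΔλ=-0.93072419; θ=atan2(y, x)=-161.0953° <0 so +360° → 198.9047° ≈ 198.9°
Leg 4: φ1=-1.1816612, φ2=-0.4187952, Δφ=0.7628660, Δλ=0.0705357 rad; a=sin²(Δφ/2)+cosφ1·cosφ2·sin²(Δλ/2)=0.1390016252; c=2·atan2(√a, √(1-a))=0.764112428; dist=6371·c=4868.160 ≈ 4868.2 km; running total=34673.5 km
Leg 4 bearing: y=sinΔλ·cosφ2=0.06438658, x=cosφ1·sinφ2-sinφ1·cosφ2·cosΔλ=0.68889409; θ=atan2(y, x)=5.3396° ≈ 5.3°
Leg 5: φ1=-0.4187952, φ2=0.6880350, Δφ=1.1068302, Δλ=-1.0310882 rad; a=sin²(Δφ/2)+cosφ1·cosφ2·sin²(Δλ/2)=0.4477849526; c=2·atan2(√a, √(1-a))=1.466175482; dist=6371·c=9341.004 ≈ 9341.0 km; running total=44014.5 km
Leg 5 bearing: y=sinΔλ·cosφ2=-0.66269184, x=cosφ1·sinφ2-sinφ1·cosφ2·cosΔλ=0.74157527; θ=atan2(y, x)=-41.7848° <0 so +360° → 318.2152° ≈ 318.2°
Leg 6: φ1=0.6880350, φ2=1.1190772, Δφ=0.4310422, Δλ=0.6182375 rad; a=sin²(Δφ/2)+cosφ1·cosφ2·sin²(Δλ/2)=0.0769426404; c=2·atan2(√a, √(1-a))=0.562143216; dist=6371·c=3581.414 ≈ 3581.4 km; running total=47595.9 km
Leg 6 bearing: y=sinΔλ·cosφ2=0.25300278, x=cosφ1·sinφ2-sinφ1·cosφ2·cosΔλ=0.46912629; θ=atan2(y, x)=28.3383° ≈ 28.3°
Leg 7: φ1=1.1190772, φ2=-0.1495468, Δφ=-1.2686240, Δλ=-2.1661037 rad; a=sin²(Δφ/2)+cosφ1·cosφ2·sin²(Δλ/2)=0.6880471660; c=2·atan2(√a, √(1-a))=1.956373861; dist=6371·c=12464.058 ≈ 12464.1 km; running total=60060.0 km
Leg 7 bearing: y=sinΔλ·cosφ2=-0.81873489, x=cosφ1·sinφ2-sinφ1·cosφ2·cosΔλ=0.43385048; θ=atan2(y, x)=-62.0807° <0 so +360° → 297.9193° ≈ 297.9°

Leg 1: dist=11453.7 km, bearing=169.5°
Leg 2: dist=9492.7 km, bearing=290.1°
Leg 3: dist=8858.9 km, bearing=198.9°
Leg 4: dist=4868.2 km, bearing=5.3°
Leg 5: dist=9341.0 km, bearing=318.2°
Leg 6: dist=3581.4 km, bearing=28.3°
Leg 7: dist=12464.1 km, bearing=297.9°
Total: 60060.0 km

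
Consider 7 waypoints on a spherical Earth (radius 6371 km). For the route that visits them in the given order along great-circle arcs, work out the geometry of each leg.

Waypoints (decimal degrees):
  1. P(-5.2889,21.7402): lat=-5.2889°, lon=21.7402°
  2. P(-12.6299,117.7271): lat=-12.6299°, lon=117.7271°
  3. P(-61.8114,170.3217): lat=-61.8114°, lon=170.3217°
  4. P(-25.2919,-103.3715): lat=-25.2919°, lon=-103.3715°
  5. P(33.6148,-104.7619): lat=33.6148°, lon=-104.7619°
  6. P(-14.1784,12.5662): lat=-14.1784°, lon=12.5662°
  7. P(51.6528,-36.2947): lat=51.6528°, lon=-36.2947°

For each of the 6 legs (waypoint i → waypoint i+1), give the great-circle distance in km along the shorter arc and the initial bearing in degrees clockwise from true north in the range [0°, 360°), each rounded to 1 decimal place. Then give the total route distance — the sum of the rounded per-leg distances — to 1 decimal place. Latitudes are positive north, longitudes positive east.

Leg 1: dist=10525.4 km, bearing=103.2°
Leg 2: dist=6870.6 km, bearing=154.8°
Leg 3: dist=7357.4 km, bearing=99.5°
Leg 4: dist=6551.8 km, bearing=358.6°
Leg 5: dist=13389.6 km, bearing=87.2°
Leg 6: dist=8701.0 km, bearing=331.5°
Total: 53395.8 km

Leg 1: φ1=-0.0923087, φ2=-0.2204333, Δφ=-0.1281246, Δλ=1.6752874 rad; a=sin²(Δφ/2)+cosφ1·cosφ2·sin²(Δλ/2)=0.5405945451; c=2·atan2(√a, √(1-a))=1.652074878; dist=6371·c=10525.369 ≈ 10525.4 km; running total=10525.4 km
Leg 1 bearing: y=sinΔλ·cosφ2=0.97048054, x=cosφ1·sinφ2-sinφ1·cosφ2·cosΔλ=-0.22710319; θ=atan2(y, x)=103.1708° ≈ 103.2°
Leg 2: φ1=-0.2204333, φ2=-1.0788124, Δφ=-0.8583791, Δλ=0.9179489 rad; a=sin²(Δφ/2)+cosφ1·cosφ2·sin²(Δλ/2)=0.2636393667; c=2·atan2(√a, √(1-a))=1.078420002; dist=6371·c=6870.614 ≈ 6870.6 km; running total=17396.0 km
Leg 2 bearing: y=sinΔλ·cosφ2=0.37523489, x=cosφ1·sinφ2-sinφ1·cosφ2·cosΔλ=-0.79732891; θ=atan2(y, x)=154.7976° ≈ 154.8°
Leg 3: φ1=-1.0788124, φ2=-0.4414269, Δφ=0.6373855, Δλ=-4.7768475 rad; a=sin²(Δφ/2)+cosφ1·cosφ2·sin²(Δλ/2)=0.2979648432; c=2·atan2(√a, √(1-a))=1.154834078; dist=6371·c=7357.448 ≈ 7357.4 km; running total=24753.4 km
Leg 3 bearing: y=sinΔλ·cosφ2=0.90226530, x=cosφ1·sinφ2-sinφ1·cosφ2·cosΔλ=-0.15048095; θ=atan2(y, x)=99.4687° ≈ 99.5°
Leg 4: φ1=-0.4414269, φ2=0.5866889, Δφ=1.0281159, Δλ=-0.0242671 rad; a=sin²(Δφ/2)+cosφ1·cosφ2·sin²(Δλ/2)=0.2418942479; c=2·atan2(√a, √(1-a))=1.028374733; dist=6371·c=6551.775 ≈ 6551.8 km; running total=31305.2 km
Leg 4 bearing: y=sinΔλ·cosφ2=-0.02020710, x=cosφ1·sinφ2-sinφ1·cosφ2·cosΔλ=0.85622273; θ=atan2(y, x)=-1.3519° <0 so +360° → 358.6481° ≈ 358.6°
Leg 5: φ1=0.5866889, φ2=-0.2474598, Δφ=-0.8341487, Δλ=2.0477617 rad; a=sin²(Δφ/2)+cosφ1·cosφ2·sin²(Δλ/2)=0.7531357648; c=2·atan2(√a, √(1-a))=2.101652107; dist=6371·c=13389.626 ≈ 13389.6 km; running total=44694.8 km
Leg 5 bearing: y=sinΔλ·cosφ2=0.86132977, x=cosφ1·sinφ2-sinφ1·cosφ2·cosΔλ=0.04242835; θ=atan2(y, x)=87.1799° ≈ 87.2°
Leg 6: φ1=-0.2474598, φ2=0.9015114, Δφ=1.1489712, Δλ=-0.8527836 rad; a=sin²(Δφ/2)+cosφ1·cosφ2·sin²(Δλ/2)=0.3981810463; c=2·atan2(√a, √(1-a))=1.365724066; dist=6371·c=8701.028 ≈ 8701.0 km; running total=53395.8 km
Leg 6 bearing: y=sinΔλ·cosφ2=-0.46725137, x=cosφ1·sinφ2-sinφ1·cosφ2·cosΔλ=0.86035328; θ=atan2(y, x)=-28.5061° <0 so +360° → 331.4939° ≈ 331.5°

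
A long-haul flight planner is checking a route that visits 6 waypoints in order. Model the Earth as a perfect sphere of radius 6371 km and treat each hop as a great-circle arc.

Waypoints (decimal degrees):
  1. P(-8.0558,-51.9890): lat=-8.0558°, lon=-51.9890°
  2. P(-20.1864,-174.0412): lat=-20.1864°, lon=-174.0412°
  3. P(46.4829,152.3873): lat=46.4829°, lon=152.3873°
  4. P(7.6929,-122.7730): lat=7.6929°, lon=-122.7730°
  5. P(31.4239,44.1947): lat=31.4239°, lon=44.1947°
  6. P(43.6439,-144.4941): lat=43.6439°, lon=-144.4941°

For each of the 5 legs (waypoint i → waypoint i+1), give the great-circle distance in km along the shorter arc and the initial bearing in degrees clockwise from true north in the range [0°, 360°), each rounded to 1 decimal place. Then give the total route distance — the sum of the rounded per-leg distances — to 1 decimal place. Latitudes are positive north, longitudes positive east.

Leg 1: dist=12944.4 km, bearing=242.6°
Leg 2: dist=8144.8 km, bearing=336.6°
Leg 3: dist=8993.8 km, bearing=88.4°
Leg 4: dist=15450.0 km, bearing=17.0°
Leg 5: dist=11621.2 km, bearing=6.5°
Total: 57154.2 km

Leg 1: φ1=-0.1406002, φ2=-0.3523191, Δφ=-0.2117189, Δλ=-2.1302127 rad; a=sin²(Δφ/2)+cosφ1·cosφ2·sin²(Δλ/2)=0.7224103795; c=2·atan2(√a, √(1-a))=2.031770447; dist=6371·c=12944.410 ≈ 12944.4 km; running total=12944.4 km
Leg 1 bearing: y=sinΔλ·cosφ2=-0.79550324, x=cosφ1·sinφ2-sinφ1·cosφ2·cosΔλ=-0.41147185; θ=atan2(y, x)=-117.3501° <0 so +360° → 242.6499° ≈ 242.6°
Leg 2: φ1=-0.3523191, φ2=0.8112797, Δφ=1.1635988, Δλ=5.6972521 rad; a=sin²(Δφ/2)+cosφ1·cosφ2·sin²(Δλ/2)=0.3558817588; c=2·atan2(√a, √(1-a))=1.278411681; dist=6371·c=8144.761 ≈ 8144.8 km; running total=21089.2 km
Leg 2 bearing: y=sinΔλ·cosφ2=-0.38076406, x=cosφ1·sinφ2-sinφ1·cosφ2·cosΔλ=0.87860028; θ=atan2(y, x)=-23.4307° <0 so +360° → 336.5693° ≈ 336.6°
Leg 3: φ1=0.8112797, φ2=0.1342664, Δφ=-0.6770132, Δλ=-4.8024532 rad; a=sin²(Δφ/2)+cosφ1·cosφ2·sin²(Δλ/2)=0.4207760133; c=2·atan2(√a, √(1-a))=1.411677756; dist=6371·c=8993.799 ≈ 8993.8 km; running total=30083.0 km
Leg 3 bearing: y=sinΔλ·cosφ2=0.98698323, x=cosφ1·sinφ2-sinφ1·cosφ2·cosΔλ=0.02753796; θ=atan2(y, x)=88.4018° ≈ 88.4°
Leg 4: φ1=0.1342664, φ2=0.5484505, Δφ=0.4141841, Δλ=2.9141361 rad; a=sin²(Δφ/2)+cosφ1·cosφ2·sin²(Δλ/2)=0.8770400205; c=2·atan2(√a, √(1-a))=2.425048612; dist=6371·c=15449.985 ≈ 15450.0 km; running total=45533.0 km
Leg 4 bearing: y=sinΔλ·cosφ2=0.19242695, x=cosφ1·sinφ2-sinφ1·cosφ2·cosΔλ=0.62796112; θ=atan2(y, x)=17.0367° ≈ 17.0°
Leg 5: φ1=0.5484505, φ2=0.7617298, Δφ=0.2132792, Δλ=-3.2932408 rad; a=sin²(Δφ/2)+cosφ1·cosφ2·sin²(Δλ/2)=0.6252944854; c=2·atan2(√a, √(1-a))=1.824084916; dist=6371·c=11621.245 ≈ 11621.2 km; running total=57154.2 km
Leg 5 bearing: y=sinΔλ·cosφ2=0.10931904, x=cosφ1·sinφ2-sinφ1·cosφ2·cosΔλ=0.96190151; θ=atan2(y, x)=6.4838° ≈ 6.5°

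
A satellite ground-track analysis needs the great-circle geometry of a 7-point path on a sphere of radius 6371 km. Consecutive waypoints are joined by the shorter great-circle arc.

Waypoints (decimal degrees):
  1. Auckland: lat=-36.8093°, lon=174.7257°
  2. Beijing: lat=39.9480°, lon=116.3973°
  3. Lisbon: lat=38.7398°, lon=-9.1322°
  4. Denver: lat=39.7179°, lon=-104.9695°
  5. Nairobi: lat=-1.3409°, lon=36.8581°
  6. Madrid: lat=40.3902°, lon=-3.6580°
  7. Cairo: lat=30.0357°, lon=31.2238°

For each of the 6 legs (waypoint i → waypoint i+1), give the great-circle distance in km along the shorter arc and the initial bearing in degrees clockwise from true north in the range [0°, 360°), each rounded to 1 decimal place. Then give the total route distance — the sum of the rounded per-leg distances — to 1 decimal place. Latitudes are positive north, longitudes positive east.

Leg 1: dist=10405.6 km, bearing=319.2°
Leg 2: dist=9661.3 km, bearing=320.5°
Leg 3: dist=7805.0 km, bearing=305.6°
Leg 4: dist=14264.0 km, bearing=51.9°
Leg 5: dist=6192.2 km, bearing=323.2°
Leg 6: dist=3345.7 km, bearing=99.1°
Total: 51673.8 km

Leg 1: φ1=-0.6424435, φ2=0.6972241, Δφ=1.3396676, Δλ=-1.0180226 rad; a=sin²(Δφ/2)+cosφ1·cosφ2·sin²(Δλ/2)=0.5312211959; c=2·atan2(√a, √(1-a))=1.633279368; dist=6371·c=10405.623 ≈ 10405.6 km; running total=10405.6 km
Leg 1 bearing: y=sinΔλ·cosφ2=-0.65245479, x=cosφ1·sinφ2-sinφ1·cosφ2·cosΔλ=0.75525075; θ=atan2(y, x)=-40.8235° <0 so +360° → 319.1765° ≈ 319.2°
Leg 2: φ1=0.6972241, φ2=0.6761371, Δφ=-0.0210871, Δλ=-2.1909031 rad; a=sin²(Δφ/2)+cosφ1·cosφ2·sin²(Δλ/2)=0.4728400185; c=2·atan2(√a, √(1-a))=1.516449615; dist=6371·c=9661.300 ≈ 9661.3 km; running total=20066.9 km
Leg 2 bearing: y=sinΔλ·cosφ2=-0.63477347, x=cosφ1·sinφ2-sinφ1·cosφ2·cosΔλ=0.77078660; θ=atan2(y, x)=-39.4728° <0 so +360° → 320.5272° ≈ 320.5°
Leg 3: φ1=0.6761371, φ2=0.6932081, Δφ=0.0170711, Δλ=-1.6726764 rad; a=sin²(Δφ/2)+cosφ1·cosφ2·sin²(Δλ/2)=0.3305690628; c=2·atan2(√a, √(1-a))=1.225089389; dist=6371·c=7805.044 ≈ 7805.0 km; running total=27871.9 km
Leg 3 bearing: y=sinΔλ·cosφ2=-0.76521143, x=cosφ1·sinφ2-sinφ1·cosφ2·cosΔλ=0.54737930; θ=atan2(y, x)=-54.4227° <0 so +360° → 305.5773° ≈ 305.6°
Leg 4: φ1=0.6932081, φ2=-0.0234031, Δφ=-0.7166112, Δλ=2.4753586 rad; a=sin²(Δφ/2)+cosφ1·cosφ2·sin²(Δλ/2)=0.8097489921; c=2·atan2(√a, √(1-a))=2.238899356; dist=6371·c=14264.028 ≈ 14264.0 km; running total=42135.9 km
Leg 4 bearing: y=sinΔλ·cosφ2=0.61786053, x=cosφ1·sinφ2-sinφ1·cosφ2·cosΔλ=0.48422166; θ=atan2(y, x)=51.9140° ≈ 51.9°
Leg 5: φ1=-0.0234031, φ2=0.7049420, Δφ=0.7283451, Δλ=-0.7071393 rad; a=sin²(Δφ/2)+cosφ1·cosφ2·sin²(Δλ/2)=0.2181493074; c=2·atan2(√a, √(1-a))=0.971936132; dist=6371·c=6192.205 ≈ 6192.2 km; running total=48328.1 km
Leg 5 bearing: y=sinΔλ·cosφ2=-0.49481428, x=cosφ1·sinφ2-sinφ1·cosφ2·cosΔλ=0.66136191; θ=atan2(y, x)=-36.8029° <0 so +360° → 323.1971° ≈ 323.2°
Leg 6: φ1=0.7049420, φ2=0.5242219, Δφ=-0.1807201, Δλ=0.6088023 rad; a=sin²(Δφ/2)+cosφ1·cosφ2·sin²(Δλ/2)=0.0673760762; c=2·atan2(√a, √(1-a))=0.525151800; dist=6371·c=3345.742 ≈ 3345.7 km; running total=51673.8 km
Leg 6 bearing: y=sinΔλ·cosφ2=0.49508896, x=cosφ1·sinφ2-sinφ1·cosφ2·cosΔλ=-0.07894991; θ=atan2(y, x)=99.0604° ≈ 99.1°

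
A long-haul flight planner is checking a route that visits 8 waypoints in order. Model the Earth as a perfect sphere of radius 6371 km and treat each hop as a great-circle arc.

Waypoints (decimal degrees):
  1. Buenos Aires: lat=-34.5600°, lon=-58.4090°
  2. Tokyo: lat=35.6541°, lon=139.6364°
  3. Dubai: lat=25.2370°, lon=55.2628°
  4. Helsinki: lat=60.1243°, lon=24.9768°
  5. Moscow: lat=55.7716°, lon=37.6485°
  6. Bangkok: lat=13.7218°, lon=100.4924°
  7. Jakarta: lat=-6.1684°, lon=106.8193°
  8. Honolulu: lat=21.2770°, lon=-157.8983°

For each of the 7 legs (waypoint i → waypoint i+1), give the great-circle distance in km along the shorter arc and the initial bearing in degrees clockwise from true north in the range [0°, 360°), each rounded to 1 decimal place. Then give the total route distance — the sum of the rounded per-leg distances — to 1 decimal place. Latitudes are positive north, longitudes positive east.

Leg 1: dist=18371.4 km, bearing=279.4°
Leg 2: dist=7928.4 km, bearing=288.1°
Leg 3: dist=4519.3 km, bearing=337.3°
Leg 4: dist=888.5 km, bearing=117.4°
Leg 5: dist=7065.6 km, bearing=105.1°
Leg 6: dist=2319.3 km, bearing=162.1°
Leg 7: dist=10801.4 km, bearing=69.2°
Total: 51893.9 km

Leg 1: φ1=-0.6031858, φ2=0.6222814, Δφ=1.2254672, Δλ=3.4565443 rad; a=sin²(Δφ/2)+cosφ1·cosφ2·sin²(Δλ/2)=0.9834512565; c=2·atan2(√a, √(1-a))=2.883593857; dist=6371·c=18371.376 ≈ 18371.4 km; running total=18371.4 km
Leg 1 bearing: y=sinΔλ·cosφ2=-0.25170425, x=cosφ1·sinφ2-sinφ1·cosφ2·cosΔλ=0.04176724; θ=atan2(y, x)=-80.5783° <0 so +360° → 279.4217° ≈ 279.4°
Leg 2: φ1=0.6222814, φ2=0.4404687, Δφ=-0.1818127, Δλ=-1.4725971 rad; a=sin²(Δφ/2)+cosφ1·cosφ2·sin²(Δλ/2)=0.3397084302; c=2·atan2(√a, √(1-a))=1.244451271; dist=6371·c=7928.399 ≈ 7928.4 km; running total=26299.8 km
Leg 2 bearing: y=sinΔλ·cosφ2=-0.90019408, x=cosφ1·sinφ2-sinφ1·cosφ2·cosΔλ=0.29474917; θ=atan2(y, x)=-71.8701° <0 so +360° → 288.1299° ≈ 288.1°
Leg 3: φ1=0.4404687, φ2=1.0493670, Δφ=0.6088983, Δλ=-0.5285904 rad; a=sin²(Δφ/2)+cosφ1·cosφ2·sin²(Δλ/2)=0.1206081985; c=2·atan2(√a, √(1-a))=0.709352771; dist=6371·c=4519.287 ≈ 4519.3 km; running total=30819.1 km
Leg 3 bearing: y=sinΔλ·cosφ2=-0.25121022, x=cosφ1·sinφ2-sinφ1·cosφ2·cosΔλ=0.60094997; θ=atan2(y, x)=-22.6860° <0 so +360° → 337.3140° ≈ 337.3°
Leg 4: φ1=1.0493670, φ2=0.9733980, Δφ=-0.0759689, Δλ=0.2211629 rad; a=sin²(Δφ/2)+cosφ1·cosφ2·sin²(Δλ/2)=0.0048544083; c=2·atan2(√a, √(1-a))=0.139460157; dist=6371·c=888.501 ≈ 888.5 km; running total=31707.6 km
Leg 4 bearing: y=sinΔλ·cosφ2=0.12339096, x=cosφ1·sinφ2-sinφ1·cosφ2·cosΔλ=-0.06401596; θ=atan2(y, x)=117.4206° ≈ 117.4°
Leg 5: φ1=0.9733980, φ2=0.2394906, Δφ=-0.7339075, Δλ=1.0968330 rad; a=sin²(Δφ/2)+cosφ1·cosφ2·sin²(Δλ/2)=0.2772362148; c=2·atan2(√a, √(1-a))=1.109032865; dist=6371·c=7065.648 ≈ 7065.6 km; running total=38773.2 km
Leg 5 bearing: y=sinΔλ·cosφ2=0.86437146, x=cosφ1·sinφ2-sinφ1·cosφ2·cosΔλ=-0.23316766; θ=atan2(y, x)=105.0964° ≈ 105.1°
Leg 6: φ1=0.2394906, φ2=-0.1076589, Δφ=-0.3471495, Δλ=0.1104252 rad; a=sin²(Δφ/2)+cosφ1·cosφ2·sin²(Δλ/2)=0.0327681253; c=2·atan2(√a, √(1-a))=0.364046326; dist=6371·c=2319.339 ≈ 2319.3 km; running total=41092.5 km
Leg 6 bearing: y=sinΔλ·cosφ2=0.10956294, x=cosφ1·sinφ2-sinφ1·cosφ2·cosΔλ=-0.33878233; θ=atan2(y, x)=162.0787° ≈ 162.1°
Leg 7: φ1=-0.1076589, φ2=0.3713537, Δφ=0.4790126, Δλ=-4.6201937 rad; a=sin²(Δφ/2)+cosφ1·cosφ2·sin²(Δλ/2)=0.5621420766; c=2·atan2(√a, √(1-a))=1.695402685; dist=6371·c=10801.411 ≈ 10801.4 km; running total=51893.9 km
Leg 7 bearing: y=sinΔλ·cosφ2=0.92787948, x=cosφ1·sinφ2-sinφ1·cosφ2·cosΔλ=0.35155812; θ=atan2(y, x)=69.2491° ≈ 69.2°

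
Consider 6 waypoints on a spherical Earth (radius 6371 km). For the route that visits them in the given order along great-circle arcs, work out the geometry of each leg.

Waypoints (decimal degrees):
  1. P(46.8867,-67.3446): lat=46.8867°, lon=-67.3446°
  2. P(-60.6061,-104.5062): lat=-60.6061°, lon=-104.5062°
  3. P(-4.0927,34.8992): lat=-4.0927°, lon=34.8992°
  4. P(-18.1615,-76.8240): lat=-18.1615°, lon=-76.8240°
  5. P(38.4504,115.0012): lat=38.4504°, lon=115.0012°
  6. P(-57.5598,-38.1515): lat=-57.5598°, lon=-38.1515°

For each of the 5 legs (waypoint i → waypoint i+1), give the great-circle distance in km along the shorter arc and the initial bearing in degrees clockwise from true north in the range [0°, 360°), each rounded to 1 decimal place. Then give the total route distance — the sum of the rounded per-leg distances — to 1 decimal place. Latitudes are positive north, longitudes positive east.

Leg 1: φ1=0.8183273, φ2=-1.0577760, Δφ=-1.8761033, Δλ=-0.6485923 rad; a=sin²(Δφ/2)+cosφ1·cosφ2·sin²(Δλ/2)=0.6843511941; c=2·atan2(√a, √(1-a))=1.948409000; dist=6371·c=12413.314 ≈ 12413.3 km; running total=12413.3 km
Leg 1 bearing: y=sinΔλ·cosφ2=-0.29648181, x=cosφ1·sinφ2-sinφ1·cosφ2·cosΔλ=-0.88099778; θ=atan2(y, x)=-161.4004° <0 so +360° → 198.5996° ≈ 198.6°
Leg 2: φ1=-1.0577760, φ2=-0.0714311, Δφ=0.9863449, Δλ=2.4330832 rad; a=sin²(Δφ/2)+cosφ1·cosφ2·sin²(Δλ/2)=0.6547779179; c=2·atan2(√a, √(1-a))=1.885522216; dist=6371·c=12012.662 ≈ 12012.7 km; running total=24426.0 km
Leg 2 bearing: y=sinΔλ·cosφ2=0.64904329, x=cosφ1·sinφ2-sinφ1·cosφ2·cosΔλ=-0.69492301; θ=atan2(y, x)=136.9552° ≈ 137.0°
Leg 3: φ1=-0.0714311, φ2=-0.3169780, Δφ=-0.2455469, Δλ=-1.9499377 rad; a=sin²(Δφ/2)+cosφ1·cosφ2·sin²(Δλ/2)=0.6642706642; c=2·atan2(√a, √(1-a))=1.905555084; dist=6371·c=12140.291 ≈ 12140.3 km; running total=36566.3 km
Leg 3 bearing: y=sinΔλ·cosφ2=-0.88270245, x=cosφ1·sinφ2-sinφ1·cosφ2·cosΔλ=-0.33600147; θ=atan2(y, x)=-110.8394° <0 so +360° → 249.1606° ≈ 249.2°
Leg 4: φ1=-0.3169780, φ2=0.6710861, Δφ=0.9880641, Δλ=3.3479813 rad; a=sin²(Δφ/2)+cosφ1·cosφ2·sin²(Δλ/2)=0.9610818418; c=2·atan2(√a, √(1-a))=2.744433836; dist=6371·c=17484.788 ≈ 17484.8 km; running total=54051.1 km
Leg 4 bearing: y=sinΔλ·cosφ2=-0.16048757, x=cosφ1·sinφ2-sinφ1·cosφ2·cosΔλ=0.35193448; θ=atan2(y, x)=-24.5137° <0 so +360° → 335.4863° ≈ 335.5°
Leg 5: φ1=0.6710861, φ2=-1.0046080, Δφ=-1.6756941, Δλ=-2.6730189 rad; a=sin²(Δφ/2)+cosφ1·cosφ2·sin²(Δλ/2)=0.9498072882; c=2·atan2(√a, √(1-a))=2.689682425; dist=6371·c=17135.967 ≈ 17136.0 km; running total=71187.1 km
Leg 5 bearing: y=sinΔλ·cosφ2=-0.24225449, x=cosφ1·sinφ2-sinφ1·cosφ2·cosΔλ=-0.36332681; θ=atan2(y, x)=-146.3059° <0 so +360° → 213.6941° ≈ 213.7°

Leg 1: dist=12413.3 km, bearing=198.6°
Leg 2: dist=12012.7 km, bearing=137.0°
Leg 3: dist=12140.3 km, bearing=249.2°
Leg 4: dist=17484.8 km, bearing=335.5°
Leg 5: dist=17136.0 km, bearing=213.7°
Total: 71187.1 km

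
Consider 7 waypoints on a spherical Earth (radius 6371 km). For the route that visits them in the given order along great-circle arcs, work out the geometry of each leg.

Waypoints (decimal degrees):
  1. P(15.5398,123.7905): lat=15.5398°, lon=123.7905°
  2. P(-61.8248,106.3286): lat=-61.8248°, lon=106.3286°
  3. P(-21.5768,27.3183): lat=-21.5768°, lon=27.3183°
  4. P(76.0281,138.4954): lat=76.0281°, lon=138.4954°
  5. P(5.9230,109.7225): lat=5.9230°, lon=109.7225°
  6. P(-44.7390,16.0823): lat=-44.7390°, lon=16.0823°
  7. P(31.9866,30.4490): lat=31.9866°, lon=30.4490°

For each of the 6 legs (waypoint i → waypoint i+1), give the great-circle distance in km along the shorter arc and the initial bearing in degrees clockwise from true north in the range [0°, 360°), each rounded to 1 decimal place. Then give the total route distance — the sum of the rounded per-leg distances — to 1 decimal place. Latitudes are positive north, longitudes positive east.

Leg 1: φ1=0.2712207, φ2=-1.0790463, Δφ=-1.3502670, Δλ=-0.3047676 rad; a=sin²(Δφ/2)+cosφ1·cosφ2·sin²(Δλ/2)=0.4011087686; c=2·atan2(√a, √(1-a))=1.371701150; dist=6371·c=8739.108 ≈ 8739.1 km; running total=8739.1 km
Leg 1 bearing: y=sinΔλ·cosφ2=-0.14168456, x=cosφ1·sinφ2-sinφ1·cosφ2·cosΔλ=-0.96995236; θ=atan2(y, x)=-171.6894° <0 so +360° → 188.3106° ≈ 188.3°
Leg 2: φ1=-1.0790463, φ2=-0.3765862, Δφ=0.7024601, Δλ=-1.3789899 rad; a=sin²(Δφ/2)+cosφ1·cosφ2·sin²(Δλ/2)=0.2960619206; c=2·atan2(√a, √(1-a))=1.150669604; dist=6371·c=7330.916 ≈ 7330.9 km; running total=16070.0 km
Leg 2 bearing: y=sinΔλ·cosφ2=-0.91287200, x=cosφ1·sinφ2-sinφ1·cosφ2·cosΔλ=-0.01737085; θ=atan2(y, x)=-91.0901° <0 so +360° → 268.9099° ≈ 268.9°
Leg 3: φ1=-0.3765862, φ2=1.3269407, Δφ=1.7035269, Δλ=1.9404064 rad; a=sin²(Δφ/2)+cosφ1·cosφ2·sin²(Δλ/2)=0.7189893353; c=2·atan2(√a, √(1-a))=2.024145309; dist=6371·c=12895.830 ≈ 12895.8 km; running total=28965.8 km
Leg 3 bearing: y=sinΔλ·cosφ2=0.22514073, x=cosφ1·sinφ2-sinφ1·cosφ2·cosΔλ=0.87033691; θ=atan2(y, x)=14.5035° ≈ 14.5°
Leg 4: φ1=1.3269407, φ2=0.1033759, Δφ=-1.2235648, Δλ=-0.5021818 rad; a=sin²(Δφ/2)+cosφ1·cosφ2·sin²(Δλ/2)=0.3446776346; c=2·atan2(√a, √(1-a))=1.254925081; dist=6371·c=7995.128 ≈ 7995.1 km; running total=36960.9 km
Leg 4 bearing: y=sinΔλ·cosφ2=-0.47876950, x=cosφ1·sinφ2-sinφ1·cosφ2·cosΔλ=-0.82114531; θ=atan2(y, x)=-149.7556° <0 so +360° → 210.2444° ≈ 210.2°
Leg 5: φ1=0.1033759, φ2=-0.7808429, Δφ=-0.8842187, Δλ=-1.6343298 rad; a=sin²(Δφ/2)+cosφ1·cosφ2·sin²(Δλ/2)=0.5587462556; c=2·atan2(√a, √(1-a))=1.688560852; dist=6371·c=10757.821 ≈ 10757.8 km; running total=47718.7 km
Leg 5 bearing: y=sinΔλ·cosφ2=-0.70888740, x=cosφ1·sinφ2-sinφ1·cosφ2·cosΔλ=-0.69546687; θ=atan2(y, x)=-134.4525° <0 so +360° → 225.5475° ≈ 225.5°
Leg 6: φ1=-0.7808429, φ2=0.5582715, Δφ=1.3391143, Δλ=0.2507462 rad; a=sin²(Δφ/2)+cosφ1·cosφ2·sin²(Δλ/2)=0.3946129765; c=2·atan2(√a, √(1-a))=1.358429599; dist=6371·c=8654.555 ≈ 8654.6 km; running total=56373.3 km
Leg 6 bearing: y=sinΔλ·cosφ2=0.21045430, x=cosφ1·sinφ2-sinφ1·cosφ2·cosΔλ=0.95461159; θ=atan2(y, x)=12.4326° ≈ 12.4°

Leg 1: dist=8739.1 km, bearing=188.3°
Leg 2: dist=7330.9 km, bearing=268.9°
Leg 3: dist=12895.8 km, bearing=14.5°
Leg 4: dist=7995.1 km, bearing=210.2°
Leg 5: dist=10757.8 km, bearing=225.5°
Leg 6: dist=8654.6 km, bearing=12.4°
Total: 56373.3 km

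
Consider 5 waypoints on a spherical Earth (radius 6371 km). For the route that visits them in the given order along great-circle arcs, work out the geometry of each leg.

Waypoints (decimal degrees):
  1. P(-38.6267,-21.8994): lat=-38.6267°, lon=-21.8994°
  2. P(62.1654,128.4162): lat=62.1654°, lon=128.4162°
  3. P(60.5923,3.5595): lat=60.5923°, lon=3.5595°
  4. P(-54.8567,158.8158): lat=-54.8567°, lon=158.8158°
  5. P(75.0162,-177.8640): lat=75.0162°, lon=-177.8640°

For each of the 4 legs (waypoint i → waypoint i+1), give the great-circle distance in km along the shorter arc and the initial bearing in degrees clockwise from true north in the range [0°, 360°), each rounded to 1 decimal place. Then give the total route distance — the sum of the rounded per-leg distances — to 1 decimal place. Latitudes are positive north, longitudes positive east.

Leg 1: dist=16716.3 km, bearing=27.9°
Leg 2: dist=5588.5 km, bearing=328.4°
Leg 3: dist=18425.7 km, bearing=77.4°
Leg 4: dist=14542.8 km, bearing=7.8°
Total: 55273.3 km

Leg 1: φ1=-0.6741631, φ2=1.0849909, Δφ=1.7591540, Δλ=2.6235021 rad; a=sin²(Δφ/2)+cosφ1·cosφ2·sin²(Δλ/2)=0.9344600702; c=2·atan2(√a, √(1-a))=2.623812707; dist=6371·c=16716.311 ≈ 16716.3 km; running total=16716.3 km
Leg 1 bearing: y=sinΔλ·cosφ2=0.23122949, x=cosφ1·sinφ2-sinφ1·cosφ2·cosΔλ=0.43761937; θ=atan2(y, x)=27.8511° ≈ 27.9°
Leg 2: φ1=1.0849909, φ2=1.0575351, Δφ=-0.0274558, Δλ=-2.1791605 rad; a=sin²(Δφ/2)+cosφ1·cosφ2·sin²(Δλ/2)=0.1803385936; c=2·atan2(√a, √(1-a))=0.877179062; dist=6371·c=5588.508 ≈ 5588.5 km; running total=22304.8 km
Leg 2 bearing: y=sinΔλ·cosφ2=-0.40292385, x=cosφ1·sinφ2-sinφ1·cosφ2·cosΔλ=0.65491886; θ=atan2(y, x)=-31.6010° <0 so +360° → 328.3990° ≈ 328.4°
Leg 3: φ1=1.0575351, φ2=-0.9574300, Δφ=-2.0149652, Δλ=2.7097336 rad; a=sin²(Δφ/2)+cosφ1·cosφ2·sin²(Δλ/2)=0.9845219904; c=2·atan2(√a, √(1-a))=2.892124967; dist=6371·c=18425.728 ≈ 18425.7 km; running total=40730.5 km
Leg 3 bearing: y=sinΔλ·cosφ2=0.24093286, x=cosφ1·sinφ2-sinφ1·cosφ2·cosΔλ=0.05389919; θ=atan2(y, x)=77.3900° ≈ 77.4°
Leg 4: φ1=-0.9574300, φ2=1.3092797, Δφ=2.2667097, Δλ=-5.8761710 rad; a=sin²(Δφ/2)+cosφ1·cosφ2·sin²(Δλ/2)=0.8266223446; c=2·atan2(√a, √(1-a))=2.282658299; dist=6371·c=14542.816 ≈ 14542.8 km; running total=55273.3 km
Leg 4 bearing: y=sinΔλ·cosφ2=0.10235039, x=cosφ1·sinφ2-sinφ1·cosφ2·cosΔλ=0.75019716; θ=atan2(y, x)=7.7690° ≈ 7.8°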